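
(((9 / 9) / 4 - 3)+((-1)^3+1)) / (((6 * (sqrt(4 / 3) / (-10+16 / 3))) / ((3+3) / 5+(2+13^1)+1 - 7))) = 1309 * sqrt(3) / 120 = 18.89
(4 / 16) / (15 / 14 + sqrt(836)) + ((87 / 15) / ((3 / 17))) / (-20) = -80685833 / 49089300 + 98 * sqrt(209) / 163631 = -1.63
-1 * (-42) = 42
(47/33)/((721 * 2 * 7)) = 47/333102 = 0.00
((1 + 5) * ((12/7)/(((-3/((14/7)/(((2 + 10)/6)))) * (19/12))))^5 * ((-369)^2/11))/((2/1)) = -104083089260544/457773754823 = -227.37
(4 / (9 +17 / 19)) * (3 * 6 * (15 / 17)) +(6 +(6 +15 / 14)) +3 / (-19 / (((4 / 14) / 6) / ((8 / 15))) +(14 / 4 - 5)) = 466917711 / 23971598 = 19.48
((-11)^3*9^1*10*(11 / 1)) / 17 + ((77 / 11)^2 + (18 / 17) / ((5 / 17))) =-6583979 / 85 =-77458.58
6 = 6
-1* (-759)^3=437245479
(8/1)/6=4/3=1.33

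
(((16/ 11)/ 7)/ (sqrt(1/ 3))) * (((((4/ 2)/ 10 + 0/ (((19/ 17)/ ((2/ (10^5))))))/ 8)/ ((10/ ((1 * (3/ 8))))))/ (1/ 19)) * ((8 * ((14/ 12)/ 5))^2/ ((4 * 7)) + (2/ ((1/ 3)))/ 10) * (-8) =-3097 * sqrt(3)/ 144375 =-0.04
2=2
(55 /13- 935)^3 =-1771561000000 /2197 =-806354574.42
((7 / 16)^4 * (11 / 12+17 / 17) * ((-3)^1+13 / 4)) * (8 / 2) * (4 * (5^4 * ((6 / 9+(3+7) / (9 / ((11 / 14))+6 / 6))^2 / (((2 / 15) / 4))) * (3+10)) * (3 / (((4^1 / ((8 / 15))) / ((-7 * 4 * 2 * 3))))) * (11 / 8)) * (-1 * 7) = 95636501.30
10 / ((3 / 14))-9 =113 / 3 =37.67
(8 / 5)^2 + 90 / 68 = 3.88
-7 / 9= -0.78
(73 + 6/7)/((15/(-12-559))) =-295207/105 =-2811.50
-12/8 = -3/2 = -1.50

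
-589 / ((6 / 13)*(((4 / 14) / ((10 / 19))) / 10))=-70525 / 3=-23508.33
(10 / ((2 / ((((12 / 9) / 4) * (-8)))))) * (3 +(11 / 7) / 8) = -895 / 21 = -42.62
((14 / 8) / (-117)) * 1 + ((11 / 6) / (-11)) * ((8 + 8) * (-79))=98585 / 468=210.65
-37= -37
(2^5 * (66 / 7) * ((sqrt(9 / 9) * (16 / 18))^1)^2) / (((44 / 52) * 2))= 26624 / 189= 140.87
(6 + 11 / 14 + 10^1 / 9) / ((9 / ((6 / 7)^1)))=995 / 1323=0.75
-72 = -72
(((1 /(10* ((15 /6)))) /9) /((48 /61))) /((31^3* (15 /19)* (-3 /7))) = -8113 /14478426000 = -0.00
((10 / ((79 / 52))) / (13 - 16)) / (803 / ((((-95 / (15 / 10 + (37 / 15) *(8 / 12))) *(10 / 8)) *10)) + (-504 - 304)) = 1425000 / 526153667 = 0.00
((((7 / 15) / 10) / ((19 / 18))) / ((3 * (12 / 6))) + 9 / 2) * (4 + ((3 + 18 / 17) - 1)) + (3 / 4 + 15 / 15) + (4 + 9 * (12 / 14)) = 2047607 / 45220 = 45.28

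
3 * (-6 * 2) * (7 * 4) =-1008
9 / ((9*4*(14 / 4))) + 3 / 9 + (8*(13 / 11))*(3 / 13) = 1195 / 462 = 2.59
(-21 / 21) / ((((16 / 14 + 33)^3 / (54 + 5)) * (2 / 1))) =-0.00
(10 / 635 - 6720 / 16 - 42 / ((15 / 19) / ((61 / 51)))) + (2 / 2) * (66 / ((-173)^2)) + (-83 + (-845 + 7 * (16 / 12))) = -1359160905838 / 969250665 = -1402.28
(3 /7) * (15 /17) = 45 /119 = 0.38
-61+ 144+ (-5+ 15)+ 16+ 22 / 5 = 567 / 5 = 113.40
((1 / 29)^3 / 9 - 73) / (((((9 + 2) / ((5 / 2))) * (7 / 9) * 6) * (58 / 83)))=-5.09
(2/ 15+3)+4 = 107/ 15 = 7.13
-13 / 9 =-1.44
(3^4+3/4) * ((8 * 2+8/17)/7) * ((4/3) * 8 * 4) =139520/17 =8207.06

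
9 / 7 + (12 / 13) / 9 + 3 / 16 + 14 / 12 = 3993 / 1456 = 2.74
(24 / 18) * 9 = 12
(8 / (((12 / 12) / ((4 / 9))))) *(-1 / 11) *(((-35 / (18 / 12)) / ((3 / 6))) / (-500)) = -224 / 7425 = -0.03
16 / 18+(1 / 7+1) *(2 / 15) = 328 / 315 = 1.04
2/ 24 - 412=-4943/ 12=-411.92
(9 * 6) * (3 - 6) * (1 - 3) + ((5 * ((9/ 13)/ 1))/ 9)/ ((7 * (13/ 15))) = 383367/ 1183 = 324.06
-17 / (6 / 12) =-34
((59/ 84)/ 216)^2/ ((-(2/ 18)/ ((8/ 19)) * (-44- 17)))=3481/ 5299281792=0.00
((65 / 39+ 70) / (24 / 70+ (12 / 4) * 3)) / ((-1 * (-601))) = 7525 / 589581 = 0.01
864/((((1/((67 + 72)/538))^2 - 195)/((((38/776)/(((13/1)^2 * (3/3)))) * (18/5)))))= -1427280912/285086646715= -0.01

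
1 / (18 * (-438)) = -1 / 7884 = -0.00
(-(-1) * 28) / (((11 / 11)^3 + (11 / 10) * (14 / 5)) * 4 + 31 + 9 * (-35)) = -0.10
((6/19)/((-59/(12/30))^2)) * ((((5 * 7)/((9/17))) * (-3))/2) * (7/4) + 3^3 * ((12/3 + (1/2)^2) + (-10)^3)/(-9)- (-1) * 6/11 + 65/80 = 173943769917/58202320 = 2988.61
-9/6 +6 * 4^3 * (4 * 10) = 30717/2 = 15358.50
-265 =-265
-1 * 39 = -39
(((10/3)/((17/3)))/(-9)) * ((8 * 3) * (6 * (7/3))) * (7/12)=-1960/153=-12.81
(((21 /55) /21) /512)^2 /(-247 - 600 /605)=-1 /196653875200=-0.00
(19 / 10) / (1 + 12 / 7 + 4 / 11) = 1463 / 2370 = 0.62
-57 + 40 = -17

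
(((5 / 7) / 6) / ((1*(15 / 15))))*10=25 / 21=1.19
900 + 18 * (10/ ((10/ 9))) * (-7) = -234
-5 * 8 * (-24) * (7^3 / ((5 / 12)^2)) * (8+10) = 170698752 / 5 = 34139750.40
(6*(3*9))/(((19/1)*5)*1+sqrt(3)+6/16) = 988848/581977 - 10368*sqrt(3)/581977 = 1.67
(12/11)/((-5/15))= -3.27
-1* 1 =-1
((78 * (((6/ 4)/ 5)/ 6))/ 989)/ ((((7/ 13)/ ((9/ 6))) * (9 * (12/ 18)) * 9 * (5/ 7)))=169/ 593400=0.00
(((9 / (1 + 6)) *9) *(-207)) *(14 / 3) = -11178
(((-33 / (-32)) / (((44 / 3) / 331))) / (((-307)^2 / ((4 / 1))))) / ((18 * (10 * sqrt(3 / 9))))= 331 * sqrt(3) / 60319360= 0.00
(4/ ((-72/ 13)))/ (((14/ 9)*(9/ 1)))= -13/ 252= -0.05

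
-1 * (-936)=936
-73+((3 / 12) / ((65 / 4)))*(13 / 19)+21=-4939 / 95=-51.99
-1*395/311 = -395/311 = -1.27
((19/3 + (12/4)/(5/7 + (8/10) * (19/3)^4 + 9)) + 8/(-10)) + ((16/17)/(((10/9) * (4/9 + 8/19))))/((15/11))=1084583594879/173440208400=6.25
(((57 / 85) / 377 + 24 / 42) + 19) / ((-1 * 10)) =-2195282 / 1121575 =-1.96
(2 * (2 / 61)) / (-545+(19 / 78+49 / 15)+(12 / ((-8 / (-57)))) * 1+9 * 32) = -390 / 999119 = -0.00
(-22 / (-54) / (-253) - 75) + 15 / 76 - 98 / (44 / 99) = -13937179 / 47196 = -295.30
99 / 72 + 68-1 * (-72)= 1131 / 8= 141.38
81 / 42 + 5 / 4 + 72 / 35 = 733 / 140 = 5.24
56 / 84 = 2 / 3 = 0.67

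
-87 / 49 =-1.78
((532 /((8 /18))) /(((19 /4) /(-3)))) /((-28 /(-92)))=-2484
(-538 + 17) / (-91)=521 / 91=5.73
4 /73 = 0.05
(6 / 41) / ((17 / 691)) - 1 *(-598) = 420952 / 697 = 603.95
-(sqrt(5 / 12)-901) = 901-sqrt(15) / 6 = 900.35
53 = 53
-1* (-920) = 920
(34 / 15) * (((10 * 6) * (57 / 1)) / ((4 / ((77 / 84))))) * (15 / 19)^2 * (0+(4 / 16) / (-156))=-14025 / 7904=-1.77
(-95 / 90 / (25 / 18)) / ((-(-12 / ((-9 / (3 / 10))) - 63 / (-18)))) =38 / 195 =0.19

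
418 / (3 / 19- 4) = -108.79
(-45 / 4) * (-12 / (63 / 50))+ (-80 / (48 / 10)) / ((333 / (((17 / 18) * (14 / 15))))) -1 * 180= -13764560 / 188811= -72.90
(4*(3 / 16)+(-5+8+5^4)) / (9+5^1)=44.91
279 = 279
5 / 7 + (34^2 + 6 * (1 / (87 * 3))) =1156.74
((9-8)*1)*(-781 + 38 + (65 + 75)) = -603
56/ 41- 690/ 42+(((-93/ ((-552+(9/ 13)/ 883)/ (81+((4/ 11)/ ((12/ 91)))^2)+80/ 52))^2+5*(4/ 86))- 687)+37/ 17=-102199986334133076490219785/ 333229147889300272203461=-306.70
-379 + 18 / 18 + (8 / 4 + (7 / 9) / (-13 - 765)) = -2632759 / 7002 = -376.00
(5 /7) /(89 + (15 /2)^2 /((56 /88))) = 20 /4967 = 0.00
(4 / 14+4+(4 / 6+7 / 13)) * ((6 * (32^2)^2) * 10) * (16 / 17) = 502980935680 / 1547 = 325133119.38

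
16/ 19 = 0.84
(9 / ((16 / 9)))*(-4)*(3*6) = -364.50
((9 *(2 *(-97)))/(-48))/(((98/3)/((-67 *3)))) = -175473/784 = -223.82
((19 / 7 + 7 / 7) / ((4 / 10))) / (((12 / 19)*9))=1235 / 756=1.63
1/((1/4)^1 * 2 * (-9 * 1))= -2/9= -0.22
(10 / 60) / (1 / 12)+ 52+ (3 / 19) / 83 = 85161 / 1577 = 54.00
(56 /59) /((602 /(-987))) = -3948 /2537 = -1.56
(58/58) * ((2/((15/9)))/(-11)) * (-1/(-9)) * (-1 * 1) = 2/165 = 0.01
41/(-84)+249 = 20875/84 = 248.51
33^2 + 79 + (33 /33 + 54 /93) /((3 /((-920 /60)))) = 323618 /279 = 1159.92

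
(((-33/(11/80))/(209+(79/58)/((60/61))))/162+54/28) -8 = -560735935/92249514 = -6.08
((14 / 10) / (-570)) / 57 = -7 / 162450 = -0.00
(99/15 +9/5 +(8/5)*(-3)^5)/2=-951/5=-190.20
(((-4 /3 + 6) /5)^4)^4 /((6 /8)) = 8711813351237484544 /19705225067138671875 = 0.44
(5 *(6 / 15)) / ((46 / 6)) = 0.26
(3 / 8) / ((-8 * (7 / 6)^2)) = -27 / 784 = -0.03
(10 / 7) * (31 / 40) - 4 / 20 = 127 / 140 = 0.91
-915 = -915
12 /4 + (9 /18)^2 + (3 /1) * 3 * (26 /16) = 143 /8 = 17.88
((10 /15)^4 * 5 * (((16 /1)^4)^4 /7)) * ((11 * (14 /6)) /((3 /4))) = 64932539139457621688320 /729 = 89070698408035146348.86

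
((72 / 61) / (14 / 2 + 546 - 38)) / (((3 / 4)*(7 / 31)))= 2976 / 219905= 0.01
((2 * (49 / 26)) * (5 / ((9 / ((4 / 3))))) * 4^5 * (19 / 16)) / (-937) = -1191680 / 328887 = -3.62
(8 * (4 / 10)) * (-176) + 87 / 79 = -222029 / 395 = -562.10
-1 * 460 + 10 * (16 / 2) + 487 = 107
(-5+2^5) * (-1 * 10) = -270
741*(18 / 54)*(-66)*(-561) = 9145422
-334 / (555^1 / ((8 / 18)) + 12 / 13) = -17368 / 64983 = -0.27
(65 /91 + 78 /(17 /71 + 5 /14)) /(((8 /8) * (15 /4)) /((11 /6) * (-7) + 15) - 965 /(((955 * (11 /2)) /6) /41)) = -29808807314 /9855764961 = -3.02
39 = 39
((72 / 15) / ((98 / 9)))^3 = 0.09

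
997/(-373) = -997/373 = -2.67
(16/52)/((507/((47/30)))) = 94/98865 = 0.00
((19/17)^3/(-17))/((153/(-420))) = 0.23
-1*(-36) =36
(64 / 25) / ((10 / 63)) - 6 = 1266 / 125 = 10.13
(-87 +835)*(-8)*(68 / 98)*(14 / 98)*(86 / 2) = -25506.15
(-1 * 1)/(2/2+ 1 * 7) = -1/8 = -0.12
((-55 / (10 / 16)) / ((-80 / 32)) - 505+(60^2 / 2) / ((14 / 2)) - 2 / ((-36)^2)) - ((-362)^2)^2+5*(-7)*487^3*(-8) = 344006490799621 / 22680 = 15167834691.34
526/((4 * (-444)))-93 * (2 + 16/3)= -605879/888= -682.30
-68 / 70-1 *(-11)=351 / 35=10.03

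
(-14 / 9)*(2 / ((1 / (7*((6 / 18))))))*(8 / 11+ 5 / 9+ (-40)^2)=-31071292 / 2673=-11624.13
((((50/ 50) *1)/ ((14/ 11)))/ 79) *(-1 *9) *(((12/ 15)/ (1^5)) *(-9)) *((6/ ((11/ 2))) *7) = 1944/ 395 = 4.92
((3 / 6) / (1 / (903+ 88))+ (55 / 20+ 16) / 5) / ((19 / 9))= 236.49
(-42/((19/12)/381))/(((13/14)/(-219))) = 588745584/247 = 2383585.36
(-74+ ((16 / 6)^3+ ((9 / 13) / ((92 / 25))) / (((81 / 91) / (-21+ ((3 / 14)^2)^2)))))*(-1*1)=810774581 / 13632192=59.47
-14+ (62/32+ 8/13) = -2381/208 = -11.45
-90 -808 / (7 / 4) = -3862 / 7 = -551.71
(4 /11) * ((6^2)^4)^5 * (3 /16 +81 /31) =4641862478613486655057039265366016 /341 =13612499937282952067615950000000.00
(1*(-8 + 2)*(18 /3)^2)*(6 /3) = -432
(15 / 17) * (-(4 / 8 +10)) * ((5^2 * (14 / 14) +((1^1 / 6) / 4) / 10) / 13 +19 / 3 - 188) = 11776779 / 7072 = 1665.27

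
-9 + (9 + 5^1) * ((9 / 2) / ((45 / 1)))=-38 / 5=-7.60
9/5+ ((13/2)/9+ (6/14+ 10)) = 8159/630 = 12.95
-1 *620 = -620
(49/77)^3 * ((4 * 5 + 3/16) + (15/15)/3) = 337855/63888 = 5.29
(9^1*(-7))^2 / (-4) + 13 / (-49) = -992.52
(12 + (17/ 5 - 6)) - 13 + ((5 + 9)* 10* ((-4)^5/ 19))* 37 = -26521942/ 95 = -279178.34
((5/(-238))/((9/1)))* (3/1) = -5/714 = -0.01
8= 8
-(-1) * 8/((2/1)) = 4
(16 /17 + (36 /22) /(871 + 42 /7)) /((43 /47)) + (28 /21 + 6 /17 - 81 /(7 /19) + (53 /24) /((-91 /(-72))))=-414670921664 /1925184261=-215.39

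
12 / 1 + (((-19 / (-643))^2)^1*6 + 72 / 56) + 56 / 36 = 386711273 / 26047287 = 14.85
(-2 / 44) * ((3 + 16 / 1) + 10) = -29 / 22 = -1.32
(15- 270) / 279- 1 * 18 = -1759 / 93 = -18.91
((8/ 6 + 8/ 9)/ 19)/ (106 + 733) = 20/ 143469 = 0.00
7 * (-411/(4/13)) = -37401/4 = -9350.25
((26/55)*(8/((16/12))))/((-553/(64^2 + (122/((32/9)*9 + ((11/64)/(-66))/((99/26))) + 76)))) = -396225768432/18499710845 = -21.42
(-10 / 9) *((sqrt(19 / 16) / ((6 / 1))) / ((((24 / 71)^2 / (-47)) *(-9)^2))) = 1184635 *sqrt(19) / 5038848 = 1.02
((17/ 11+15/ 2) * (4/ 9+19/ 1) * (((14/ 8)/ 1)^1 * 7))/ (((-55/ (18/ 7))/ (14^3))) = -33445930/ 121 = -276412.64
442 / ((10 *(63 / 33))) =2431 / 105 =23.15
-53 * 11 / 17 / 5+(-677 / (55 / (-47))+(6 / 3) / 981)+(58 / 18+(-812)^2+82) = 121075183765 / 183447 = 660000.89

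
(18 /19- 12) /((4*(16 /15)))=-1575 /608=-2.59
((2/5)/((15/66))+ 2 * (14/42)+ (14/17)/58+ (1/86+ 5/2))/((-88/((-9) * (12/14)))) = 70866837/163232300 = 0.43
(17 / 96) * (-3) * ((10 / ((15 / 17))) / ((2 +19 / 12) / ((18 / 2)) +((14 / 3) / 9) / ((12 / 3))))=-11.41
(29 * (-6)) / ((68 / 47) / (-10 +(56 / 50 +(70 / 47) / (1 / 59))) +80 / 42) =-84787416 / 937085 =-90.48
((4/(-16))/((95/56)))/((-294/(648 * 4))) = 864/665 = 1.30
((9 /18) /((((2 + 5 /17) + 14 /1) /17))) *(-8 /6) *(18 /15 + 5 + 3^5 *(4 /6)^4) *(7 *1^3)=-1096466 /4155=-263.89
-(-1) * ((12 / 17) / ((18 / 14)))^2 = 0.30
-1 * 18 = -18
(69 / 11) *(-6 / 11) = -414 / 121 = -3.42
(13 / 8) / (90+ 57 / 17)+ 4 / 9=0.46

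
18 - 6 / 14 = 123 / 7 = 17.57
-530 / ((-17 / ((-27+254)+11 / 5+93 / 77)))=9402942 / 1309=7183.30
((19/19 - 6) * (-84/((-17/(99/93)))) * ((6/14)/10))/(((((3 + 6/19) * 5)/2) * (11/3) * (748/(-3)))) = 513/3449215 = 0.00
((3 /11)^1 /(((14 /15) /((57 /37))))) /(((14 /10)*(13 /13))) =12825 /39886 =0.32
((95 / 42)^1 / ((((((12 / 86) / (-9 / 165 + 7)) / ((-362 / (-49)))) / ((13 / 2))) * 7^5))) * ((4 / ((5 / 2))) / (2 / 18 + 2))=0.24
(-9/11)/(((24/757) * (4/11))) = -2271/32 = -70.97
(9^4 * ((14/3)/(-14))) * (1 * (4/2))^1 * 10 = -43740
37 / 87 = 0.43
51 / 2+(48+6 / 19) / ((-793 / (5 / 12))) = 383826 / 15067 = 25.47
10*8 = 80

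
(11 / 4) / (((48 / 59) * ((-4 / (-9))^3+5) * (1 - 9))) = -157707 / 1899008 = -0.08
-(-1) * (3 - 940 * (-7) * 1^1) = 6583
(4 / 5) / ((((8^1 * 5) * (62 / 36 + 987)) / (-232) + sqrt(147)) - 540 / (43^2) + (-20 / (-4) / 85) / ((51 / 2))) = -53144012426074376904 / 11286342037093992283505 - 2178555082917342192 * sqrt(3) / 11286342037093992283505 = -0.01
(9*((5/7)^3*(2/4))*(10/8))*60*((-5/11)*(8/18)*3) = -281250/3773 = -74.54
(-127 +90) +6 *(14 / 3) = -9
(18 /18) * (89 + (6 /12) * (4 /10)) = 446 /5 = 89.20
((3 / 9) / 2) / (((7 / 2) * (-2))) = -0.02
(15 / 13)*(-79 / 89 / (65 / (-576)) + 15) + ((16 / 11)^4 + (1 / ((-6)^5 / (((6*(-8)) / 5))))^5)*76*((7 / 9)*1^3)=50270501920562223285757373 / 172764721496842128225000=290.98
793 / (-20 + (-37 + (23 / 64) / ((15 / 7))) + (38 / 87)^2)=-1920709440 / 137190277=-14.00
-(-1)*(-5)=-5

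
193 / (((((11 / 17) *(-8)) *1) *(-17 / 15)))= 2895 / 88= 32.90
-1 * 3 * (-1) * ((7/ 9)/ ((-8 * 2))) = -7/ 48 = -0.15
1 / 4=0.25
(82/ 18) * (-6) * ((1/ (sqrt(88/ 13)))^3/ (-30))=533 * sqrt(286)/ 174240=0.05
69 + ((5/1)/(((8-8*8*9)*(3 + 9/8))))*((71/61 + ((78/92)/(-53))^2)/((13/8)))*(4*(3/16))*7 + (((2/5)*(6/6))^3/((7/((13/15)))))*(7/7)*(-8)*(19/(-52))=1667267499358191779/24157997955341250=69.02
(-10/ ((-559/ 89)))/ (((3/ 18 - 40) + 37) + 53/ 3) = 60/ 559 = 0.11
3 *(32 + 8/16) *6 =585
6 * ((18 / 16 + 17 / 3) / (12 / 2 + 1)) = 163 / 28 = 5.82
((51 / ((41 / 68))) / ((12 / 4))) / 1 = 1156 / 41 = 28.20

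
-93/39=-31/13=-2.38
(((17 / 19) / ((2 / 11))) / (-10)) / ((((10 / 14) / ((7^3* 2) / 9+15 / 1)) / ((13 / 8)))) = -13970957 / 136800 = -102.13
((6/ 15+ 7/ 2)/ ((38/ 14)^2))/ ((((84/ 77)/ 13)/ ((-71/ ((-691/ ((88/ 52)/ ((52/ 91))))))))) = 38307269/ 19956080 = 1.92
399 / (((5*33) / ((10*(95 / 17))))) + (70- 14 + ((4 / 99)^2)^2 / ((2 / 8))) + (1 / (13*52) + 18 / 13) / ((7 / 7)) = 212525862156209 / 1103916934692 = 192.52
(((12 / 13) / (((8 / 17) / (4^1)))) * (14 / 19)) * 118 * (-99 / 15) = -5560632 / 1235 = -4502.54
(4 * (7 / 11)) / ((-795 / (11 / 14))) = -2 / 795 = -0.00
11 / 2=5.50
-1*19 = -19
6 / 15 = 2 / 5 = 0.40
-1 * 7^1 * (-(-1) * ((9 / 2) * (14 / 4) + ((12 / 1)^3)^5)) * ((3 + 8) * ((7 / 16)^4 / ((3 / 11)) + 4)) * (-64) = 313902572300412446074.41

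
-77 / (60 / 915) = -4697 / 4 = -1174.25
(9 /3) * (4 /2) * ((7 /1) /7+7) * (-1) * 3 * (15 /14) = -1080 /7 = -154.29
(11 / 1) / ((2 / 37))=407 / 2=203.50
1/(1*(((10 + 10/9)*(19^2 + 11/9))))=81/326000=0.00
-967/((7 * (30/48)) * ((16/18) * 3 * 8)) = -2901/280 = -10.36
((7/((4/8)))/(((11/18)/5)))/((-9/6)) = -840/11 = -76.36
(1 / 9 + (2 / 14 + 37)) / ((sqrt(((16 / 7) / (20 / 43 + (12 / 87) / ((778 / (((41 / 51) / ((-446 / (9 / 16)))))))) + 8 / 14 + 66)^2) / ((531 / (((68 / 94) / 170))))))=445332260972392805 / 6848074978014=65030.28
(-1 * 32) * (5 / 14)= -80 / 7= -11.43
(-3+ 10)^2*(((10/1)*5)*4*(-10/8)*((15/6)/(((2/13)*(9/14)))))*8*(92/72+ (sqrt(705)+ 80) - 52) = -5874732500/81 - 22295000*sqrt(705)/9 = -138302360.14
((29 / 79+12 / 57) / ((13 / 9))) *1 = 7803 / 19513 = 0.40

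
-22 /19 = -1.16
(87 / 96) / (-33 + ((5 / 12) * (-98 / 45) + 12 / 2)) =-783 / 24112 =-0.03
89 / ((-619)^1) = -0.14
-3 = -3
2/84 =1/42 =0.02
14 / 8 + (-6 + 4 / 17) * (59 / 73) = -14441 / 4964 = -2.91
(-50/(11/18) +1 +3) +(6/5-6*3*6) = -10154/55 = -184.62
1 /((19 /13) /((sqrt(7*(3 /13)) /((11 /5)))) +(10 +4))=95550 /1294019 - 1045*sqrt(273) /1294019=0.06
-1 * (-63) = 63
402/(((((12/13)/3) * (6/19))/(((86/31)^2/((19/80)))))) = 128838320/961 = 134066.93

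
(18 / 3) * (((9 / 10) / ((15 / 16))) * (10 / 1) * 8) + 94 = 2774 / 5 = 554.80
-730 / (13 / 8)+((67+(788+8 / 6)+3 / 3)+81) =19075 / 39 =489.10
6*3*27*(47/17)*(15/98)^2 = 2569725/81634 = 31.48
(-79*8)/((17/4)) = -2528/17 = -148.71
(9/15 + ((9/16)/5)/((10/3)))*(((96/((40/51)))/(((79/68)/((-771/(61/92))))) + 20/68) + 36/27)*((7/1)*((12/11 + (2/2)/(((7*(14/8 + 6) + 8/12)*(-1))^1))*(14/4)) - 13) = -97977684216036313/95017572320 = -1031153.31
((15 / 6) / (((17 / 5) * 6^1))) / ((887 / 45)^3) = 759375 / 47454759004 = 0.00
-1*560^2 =-313600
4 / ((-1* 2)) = -2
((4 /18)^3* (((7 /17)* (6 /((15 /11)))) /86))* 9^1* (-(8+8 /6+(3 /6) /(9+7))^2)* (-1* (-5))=-62231477 /68211072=-0.91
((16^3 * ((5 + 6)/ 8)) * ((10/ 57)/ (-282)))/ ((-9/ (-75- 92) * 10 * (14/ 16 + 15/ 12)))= -3.06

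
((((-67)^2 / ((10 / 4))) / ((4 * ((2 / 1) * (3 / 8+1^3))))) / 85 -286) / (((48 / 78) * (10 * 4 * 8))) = -2158117 / 1496000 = -1.44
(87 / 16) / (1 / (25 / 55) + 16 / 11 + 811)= 4785 / 716896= 0.01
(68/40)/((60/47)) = 799/600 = 1.33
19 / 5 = 3.80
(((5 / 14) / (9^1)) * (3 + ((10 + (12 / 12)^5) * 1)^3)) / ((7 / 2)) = 6670 / 441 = 15.12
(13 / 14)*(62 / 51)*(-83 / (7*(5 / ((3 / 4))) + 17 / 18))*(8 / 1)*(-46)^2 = -3397348032 / 101983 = -33312.89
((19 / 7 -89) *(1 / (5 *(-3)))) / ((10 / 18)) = 1812 / 175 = 10.35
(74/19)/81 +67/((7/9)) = 928535/10773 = 86.19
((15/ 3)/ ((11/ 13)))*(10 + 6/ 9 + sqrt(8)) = 130*sqrt(2)/ 11 + 2080/ 33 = 79.74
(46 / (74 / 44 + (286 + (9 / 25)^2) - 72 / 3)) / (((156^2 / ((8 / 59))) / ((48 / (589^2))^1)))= 5060000 / 37643227056655311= 0.00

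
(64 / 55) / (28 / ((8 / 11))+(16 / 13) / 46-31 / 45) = 344448 / 11200387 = 0.03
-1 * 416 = -416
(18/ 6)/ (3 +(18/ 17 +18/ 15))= 85/ 149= 0.57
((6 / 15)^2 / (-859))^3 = -64 / 9903746546875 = -0.00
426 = 426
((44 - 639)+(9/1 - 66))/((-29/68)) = 1528.83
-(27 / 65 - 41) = 2638 / 65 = 40.58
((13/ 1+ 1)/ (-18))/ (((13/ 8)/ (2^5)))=-1792/ 117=-15.32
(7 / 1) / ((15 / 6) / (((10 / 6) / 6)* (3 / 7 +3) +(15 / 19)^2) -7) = -1.29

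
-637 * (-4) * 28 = 71344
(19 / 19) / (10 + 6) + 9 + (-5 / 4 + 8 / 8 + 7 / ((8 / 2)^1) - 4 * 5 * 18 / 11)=-3901 / 176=-22.16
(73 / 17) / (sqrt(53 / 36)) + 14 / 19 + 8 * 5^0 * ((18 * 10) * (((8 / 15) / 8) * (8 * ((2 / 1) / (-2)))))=-14578 / 19 + 438 * sqrt(53) / 901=-763.72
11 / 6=1.83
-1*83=-83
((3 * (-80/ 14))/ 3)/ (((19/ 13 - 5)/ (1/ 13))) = 20/ 161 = 0.12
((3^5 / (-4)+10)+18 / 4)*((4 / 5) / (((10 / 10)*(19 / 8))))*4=-1184 / 19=-62.32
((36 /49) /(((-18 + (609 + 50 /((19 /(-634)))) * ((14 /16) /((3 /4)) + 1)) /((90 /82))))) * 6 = -1108080 /529831561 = -0.00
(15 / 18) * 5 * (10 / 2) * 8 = 500 / 3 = 166.67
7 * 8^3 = 3584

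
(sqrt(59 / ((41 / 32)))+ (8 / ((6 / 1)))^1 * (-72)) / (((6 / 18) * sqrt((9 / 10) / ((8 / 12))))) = -230.35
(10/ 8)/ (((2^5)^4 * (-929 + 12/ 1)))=-5/ 3846176768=-0.00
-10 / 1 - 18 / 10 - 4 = -79 / 5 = -15.80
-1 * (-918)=918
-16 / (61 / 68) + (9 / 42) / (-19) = -289591 / 16226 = -17.85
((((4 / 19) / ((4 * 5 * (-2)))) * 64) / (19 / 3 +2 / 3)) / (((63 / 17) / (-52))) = 28288 / 41895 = 0.68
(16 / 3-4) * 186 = 248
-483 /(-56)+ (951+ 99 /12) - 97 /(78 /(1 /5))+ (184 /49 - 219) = 752.38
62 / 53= 1.17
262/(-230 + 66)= -131/82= -1.60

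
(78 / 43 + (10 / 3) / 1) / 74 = 332 / 4773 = 0.07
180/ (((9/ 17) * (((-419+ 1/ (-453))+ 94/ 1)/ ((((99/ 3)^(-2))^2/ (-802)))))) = 12835/ 11668993410591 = 0.00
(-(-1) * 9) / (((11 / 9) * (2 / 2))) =81 / 11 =7.36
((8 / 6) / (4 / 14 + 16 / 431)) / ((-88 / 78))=-39221 / 10714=-3.66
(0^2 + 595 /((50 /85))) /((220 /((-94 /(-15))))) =95081 /3300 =28.81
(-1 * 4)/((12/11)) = -11/3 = -3.67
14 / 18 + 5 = 52 / 9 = 5.78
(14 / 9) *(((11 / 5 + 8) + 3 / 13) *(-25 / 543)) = -0.75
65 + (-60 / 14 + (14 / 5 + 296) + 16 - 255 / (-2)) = 35211 / 70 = 503.01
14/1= 14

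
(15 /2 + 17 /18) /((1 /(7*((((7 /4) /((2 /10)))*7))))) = 32585 /9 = 3620.56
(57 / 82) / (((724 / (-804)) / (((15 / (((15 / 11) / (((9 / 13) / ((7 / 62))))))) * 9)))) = -316453797 / 675311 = -468.60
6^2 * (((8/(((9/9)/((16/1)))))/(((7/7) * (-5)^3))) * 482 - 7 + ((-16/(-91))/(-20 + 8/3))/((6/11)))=-2664872748/147875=-18021.12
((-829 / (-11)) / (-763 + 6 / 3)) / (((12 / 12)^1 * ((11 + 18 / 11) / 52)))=-43108 / 105779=-0.41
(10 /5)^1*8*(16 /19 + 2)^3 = 2519424 /6859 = 367.32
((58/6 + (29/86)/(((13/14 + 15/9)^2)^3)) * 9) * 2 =12549495666597546/72115304766163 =174.02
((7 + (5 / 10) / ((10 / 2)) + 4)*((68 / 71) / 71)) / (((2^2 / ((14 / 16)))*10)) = 13209 / 4032800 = 0.00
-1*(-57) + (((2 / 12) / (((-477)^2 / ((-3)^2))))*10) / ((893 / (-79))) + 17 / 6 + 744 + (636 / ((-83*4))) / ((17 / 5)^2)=2611255453241053 / 3249173429226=803.67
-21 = -21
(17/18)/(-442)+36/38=8405/8892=0.95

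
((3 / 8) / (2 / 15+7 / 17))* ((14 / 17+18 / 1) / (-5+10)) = 360 / 139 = 2.59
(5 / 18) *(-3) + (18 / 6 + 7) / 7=25 / 42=0.60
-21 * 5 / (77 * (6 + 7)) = -15 / 143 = -0.10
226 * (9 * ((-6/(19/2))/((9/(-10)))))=27120/19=1427.37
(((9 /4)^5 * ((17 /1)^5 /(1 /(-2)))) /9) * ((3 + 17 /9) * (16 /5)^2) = -22771666566 /25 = -910866662.64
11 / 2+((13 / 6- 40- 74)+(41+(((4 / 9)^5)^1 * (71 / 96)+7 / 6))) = -22729321 / 354294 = -64.15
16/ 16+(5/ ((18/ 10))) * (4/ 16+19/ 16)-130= -18001/ 144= -125.01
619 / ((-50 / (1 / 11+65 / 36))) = -464869 / 19800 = -23.48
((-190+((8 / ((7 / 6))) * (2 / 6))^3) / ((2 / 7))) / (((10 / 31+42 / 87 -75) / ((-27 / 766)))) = -0.30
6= 6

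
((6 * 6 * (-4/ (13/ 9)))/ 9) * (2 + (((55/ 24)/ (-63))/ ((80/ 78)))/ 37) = -298225/ 13468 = -22.14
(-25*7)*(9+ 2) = -1925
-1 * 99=-99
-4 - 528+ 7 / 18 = -9569 / 18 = -531.61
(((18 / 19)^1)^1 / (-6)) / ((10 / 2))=-3 / 95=-0.03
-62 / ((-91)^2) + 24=198682 / 8281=23.99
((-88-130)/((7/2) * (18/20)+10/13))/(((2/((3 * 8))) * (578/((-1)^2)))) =-340080/294491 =-1.15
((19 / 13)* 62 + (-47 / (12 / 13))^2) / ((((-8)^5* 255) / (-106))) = 0.03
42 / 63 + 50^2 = 7502 / 3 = 2500.67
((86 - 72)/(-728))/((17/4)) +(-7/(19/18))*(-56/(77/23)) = 5123455/46189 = 110.92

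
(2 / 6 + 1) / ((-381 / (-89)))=356 / 1143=0.31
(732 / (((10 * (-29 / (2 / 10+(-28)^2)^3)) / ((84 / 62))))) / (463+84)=-3015045.48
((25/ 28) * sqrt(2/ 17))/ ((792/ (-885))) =-7375 * sqrt(34)/ 125664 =-0.34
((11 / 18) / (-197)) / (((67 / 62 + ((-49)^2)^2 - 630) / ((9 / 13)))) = -341 / 915246771309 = -0.00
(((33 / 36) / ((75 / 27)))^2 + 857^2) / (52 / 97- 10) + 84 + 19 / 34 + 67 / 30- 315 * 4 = -723185683633 / 9180000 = -78778.40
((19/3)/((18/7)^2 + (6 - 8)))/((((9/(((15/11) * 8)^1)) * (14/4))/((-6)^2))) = 21280/1243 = 17.12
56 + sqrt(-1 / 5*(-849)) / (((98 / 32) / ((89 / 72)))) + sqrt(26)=sqrt(26) + 178*sqrt(4245) / 2205 + 56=66.36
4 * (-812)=-3248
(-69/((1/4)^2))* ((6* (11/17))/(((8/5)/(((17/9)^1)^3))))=-1462340/81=-18053.58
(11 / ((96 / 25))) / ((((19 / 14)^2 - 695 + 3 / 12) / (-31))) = 83545 / 651888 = 0.13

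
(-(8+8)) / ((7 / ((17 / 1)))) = -272 / 7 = -38.86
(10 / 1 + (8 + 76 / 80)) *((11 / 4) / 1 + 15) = 26909 / 80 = 336.36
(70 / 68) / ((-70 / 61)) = -61 / 68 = -0.90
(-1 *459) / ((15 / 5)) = -153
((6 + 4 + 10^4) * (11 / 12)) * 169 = 9304295 / 6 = 1550715.83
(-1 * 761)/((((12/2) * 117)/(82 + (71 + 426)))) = -146873/234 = -627.66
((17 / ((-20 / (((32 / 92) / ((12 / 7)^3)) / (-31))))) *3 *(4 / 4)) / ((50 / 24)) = 5831 / 2139000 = 0.00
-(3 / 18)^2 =-1 / 36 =-0.03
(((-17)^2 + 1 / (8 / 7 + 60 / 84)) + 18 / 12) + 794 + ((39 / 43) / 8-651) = 1941527 / 4472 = 434.15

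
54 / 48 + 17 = 145 / 8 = 18.12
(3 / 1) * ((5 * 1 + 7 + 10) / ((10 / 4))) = 132 / 5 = 26.40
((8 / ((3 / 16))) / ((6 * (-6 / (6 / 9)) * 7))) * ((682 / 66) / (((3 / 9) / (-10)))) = 34.99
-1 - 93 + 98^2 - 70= 9440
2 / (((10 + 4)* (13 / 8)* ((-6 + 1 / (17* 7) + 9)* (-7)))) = -68 / 16289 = -0.00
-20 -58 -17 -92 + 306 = 119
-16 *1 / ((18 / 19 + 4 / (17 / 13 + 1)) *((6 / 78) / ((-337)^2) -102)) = 0.06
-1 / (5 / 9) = -9 / 5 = -1.80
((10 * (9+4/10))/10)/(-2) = -47/10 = -4.70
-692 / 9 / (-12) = 173 / 27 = 6.41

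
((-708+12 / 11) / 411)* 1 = -2592 / 1507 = -1.72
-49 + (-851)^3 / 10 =-61629554.10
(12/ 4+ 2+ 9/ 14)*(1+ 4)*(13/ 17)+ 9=7277/ 238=30.58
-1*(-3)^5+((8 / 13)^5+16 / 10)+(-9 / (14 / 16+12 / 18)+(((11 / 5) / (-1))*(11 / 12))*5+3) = 191038759771 / 824270460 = 231.77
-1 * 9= -9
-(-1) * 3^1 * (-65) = -195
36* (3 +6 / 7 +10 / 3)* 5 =9060 / 7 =1294.29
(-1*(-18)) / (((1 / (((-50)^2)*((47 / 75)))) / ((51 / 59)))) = 1438200 / 59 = 24376.27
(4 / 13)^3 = 64 / 2197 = 0.03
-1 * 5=-5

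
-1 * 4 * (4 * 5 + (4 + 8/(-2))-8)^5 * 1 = -995328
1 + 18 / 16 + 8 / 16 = 21 / 8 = 2.62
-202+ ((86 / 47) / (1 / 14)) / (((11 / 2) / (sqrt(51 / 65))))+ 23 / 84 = -16945 / 84+ 2408*sqrt(3315) / 33605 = -197.60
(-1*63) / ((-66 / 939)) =19719 / 22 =896.32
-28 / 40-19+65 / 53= -9791 / 530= -18.47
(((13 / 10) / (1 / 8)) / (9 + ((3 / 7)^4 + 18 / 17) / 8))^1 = 16979872 / 14917095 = 1.14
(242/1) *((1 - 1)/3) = 0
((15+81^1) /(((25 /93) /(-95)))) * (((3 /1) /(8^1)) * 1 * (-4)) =254448 /5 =50889.60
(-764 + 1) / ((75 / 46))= -35098 / 75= -467.97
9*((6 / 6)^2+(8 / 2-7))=-18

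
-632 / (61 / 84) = -53088 / 61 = -870.30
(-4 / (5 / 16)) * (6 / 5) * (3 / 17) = -1152 / 425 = -2.71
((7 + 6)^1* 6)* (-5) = -390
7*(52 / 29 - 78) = -15470 / 29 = -533.45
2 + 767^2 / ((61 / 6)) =57866.49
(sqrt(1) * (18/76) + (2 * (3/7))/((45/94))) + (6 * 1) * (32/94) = 763223/187530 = 4.07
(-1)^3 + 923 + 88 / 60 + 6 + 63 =14887 / 15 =992.47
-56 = -56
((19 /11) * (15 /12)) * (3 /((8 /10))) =1425 /176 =8.10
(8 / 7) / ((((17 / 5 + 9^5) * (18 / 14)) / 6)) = 40 / 442893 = 0.00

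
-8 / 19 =-0.42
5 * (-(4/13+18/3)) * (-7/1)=2870/13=220.77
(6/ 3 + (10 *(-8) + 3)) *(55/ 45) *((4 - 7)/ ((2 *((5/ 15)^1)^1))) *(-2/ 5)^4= 10.56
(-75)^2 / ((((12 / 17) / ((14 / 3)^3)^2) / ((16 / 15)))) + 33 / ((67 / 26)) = 4288071377482 / 48843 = 87792956.56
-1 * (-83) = 83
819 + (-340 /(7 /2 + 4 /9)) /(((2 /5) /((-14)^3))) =42041349 /71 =592131.68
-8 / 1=-8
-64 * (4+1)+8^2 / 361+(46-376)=-234586 / 361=-649.82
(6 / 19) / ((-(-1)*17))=6 / 323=0.02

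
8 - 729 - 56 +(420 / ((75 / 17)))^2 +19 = 207626 / 25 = 8305.04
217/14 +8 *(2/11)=373/22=16.95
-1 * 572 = -572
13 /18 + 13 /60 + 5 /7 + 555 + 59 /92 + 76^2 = 91769437 /14490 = 6333.29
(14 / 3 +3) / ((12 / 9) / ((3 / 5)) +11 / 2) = 138 / 139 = 0.99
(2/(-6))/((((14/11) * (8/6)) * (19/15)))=-165/1064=-0.16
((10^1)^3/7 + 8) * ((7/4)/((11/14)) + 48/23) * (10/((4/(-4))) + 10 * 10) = 9430560/161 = 58574.91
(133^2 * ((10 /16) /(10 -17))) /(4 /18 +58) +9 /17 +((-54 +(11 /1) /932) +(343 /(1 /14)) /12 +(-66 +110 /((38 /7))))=259181970389 /946457184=273.84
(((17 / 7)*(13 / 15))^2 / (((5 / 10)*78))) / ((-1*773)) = -0.00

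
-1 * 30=-30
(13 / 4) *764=2483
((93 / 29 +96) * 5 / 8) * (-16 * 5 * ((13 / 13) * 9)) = -1294650 / 29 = -44643.10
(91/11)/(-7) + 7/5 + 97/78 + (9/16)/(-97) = 4846991/3329040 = 1.46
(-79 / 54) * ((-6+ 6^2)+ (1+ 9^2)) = -4424 / 27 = -163.85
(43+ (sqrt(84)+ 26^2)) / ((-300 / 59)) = -42421 / 300 - 59 * sqrt(21) / 150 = -143.21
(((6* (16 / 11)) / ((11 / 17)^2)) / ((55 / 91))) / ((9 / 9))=2524704 / 73205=34.49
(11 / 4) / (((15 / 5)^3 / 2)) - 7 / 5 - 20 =-5723 / 270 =-21.20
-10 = -10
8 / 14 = 4 / 7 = 0.57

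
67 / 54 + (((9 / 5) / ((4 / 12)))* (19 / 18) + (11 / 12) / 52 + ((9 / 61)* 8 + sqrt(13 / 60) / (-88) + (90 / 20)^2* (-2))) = -55431029 / 1712880 - sqrt(195) / 2640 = -32.37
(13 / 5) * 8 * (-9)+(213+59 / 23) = 3262 / 115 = 28.37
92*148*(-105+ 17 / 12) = -4231172 / 3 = -1410390.67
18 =18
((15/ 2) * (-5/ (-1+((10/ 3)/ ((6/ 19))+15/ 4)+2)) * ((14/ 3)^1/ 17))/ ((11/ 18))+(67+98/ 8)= 32209129/ 412148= 78.15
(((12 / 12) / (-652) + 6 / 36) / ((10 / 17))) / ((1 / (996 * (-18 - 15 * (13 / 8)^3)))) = -19219559763 / 834560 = -23029.57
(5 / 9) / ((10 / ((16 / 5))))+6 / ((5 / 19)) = 22.98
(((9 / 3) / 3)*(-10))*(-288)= 2880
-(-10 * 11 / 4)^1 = 55 / 2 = 27.50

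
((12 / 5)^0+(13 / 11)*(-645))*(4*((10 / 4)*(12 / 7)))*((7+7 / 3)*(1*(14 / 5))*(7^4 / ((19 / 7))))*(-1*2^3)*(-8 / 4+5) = 1513256027136 / 209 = 7240459459.98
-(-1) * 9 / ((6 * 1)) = 3 / 2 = 1.50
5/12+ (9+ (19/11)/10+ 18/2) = 12269/660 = 18.59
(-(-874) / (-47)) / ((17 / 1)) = -874 / 799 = -1.09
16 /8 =2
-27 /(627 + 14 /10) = -135 /3142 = -0.04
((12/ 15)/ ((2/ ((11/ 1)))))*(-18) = -396/ 5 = -79.20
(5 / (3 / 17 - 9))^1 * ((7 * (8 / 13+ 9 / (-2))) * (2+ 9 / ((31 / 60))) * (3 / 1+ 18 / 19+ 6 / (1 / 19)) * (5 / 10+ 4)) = 24321924837 / 153140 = 158821.50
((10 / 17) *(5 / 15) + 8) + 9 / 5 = 2549 / 255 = 10.00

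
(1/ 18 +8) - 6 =2.06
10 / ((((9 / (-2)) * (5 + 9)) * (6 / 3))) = -5 / 63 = -0.08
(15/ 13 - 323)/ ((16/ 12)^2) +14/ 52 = -2350/ 13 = -180.77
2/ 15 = 0.13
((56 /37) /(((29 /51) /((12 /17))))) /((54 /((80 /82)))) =4480 /131979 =0.03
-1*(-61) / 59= 61 / 59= 1.03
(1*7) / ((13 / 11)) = 77 / 13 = 5.92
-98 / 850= -49 / 425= -0.12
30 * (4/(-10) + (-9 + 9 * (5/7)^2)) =-7068/49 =-144.24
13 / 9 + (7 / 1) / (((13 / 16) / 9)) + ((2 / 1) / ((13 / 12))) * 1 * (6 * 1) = 10537 / 117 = 90.06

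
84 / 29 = 2.90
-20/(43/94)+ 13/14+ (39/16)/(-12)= -828265/19264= -43.00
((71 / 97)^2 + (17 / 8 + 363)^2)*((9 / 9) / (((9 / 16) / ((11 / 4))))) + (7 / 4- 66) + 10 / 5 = 882997617847 / 1354896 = 651708.78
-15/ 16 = -0.94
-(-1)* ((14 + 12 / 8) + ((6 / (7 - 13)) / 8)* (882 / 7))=-1 / 4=-0.25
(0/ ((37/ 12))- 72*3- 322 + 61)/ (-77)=477/ 77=6.19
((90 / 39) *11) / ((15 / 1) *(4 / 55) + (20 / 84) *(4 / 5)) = 38115 / 1924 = 19.81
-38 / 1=-38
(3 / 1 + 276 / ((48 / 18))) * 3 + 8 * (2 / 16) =641 / 2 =320.50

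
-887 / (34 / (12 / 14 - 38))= 115310 / 119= 968.99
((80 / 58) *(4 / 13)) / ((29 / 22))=3520 / 10933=0.32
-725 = -725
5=5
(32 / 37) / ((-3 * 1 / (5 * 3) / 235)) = -37600 / 37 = -1016.22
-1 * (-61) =61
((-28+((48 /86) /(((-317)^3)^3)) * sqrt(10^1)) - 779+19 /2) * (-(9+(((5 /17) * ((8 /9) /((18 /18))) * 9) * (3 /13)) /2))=49176 * sqrt(10) /307180815644544565504833091+3268155 /442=7394.02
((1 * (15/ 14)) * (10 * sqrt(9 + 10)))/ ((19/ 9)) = 22.12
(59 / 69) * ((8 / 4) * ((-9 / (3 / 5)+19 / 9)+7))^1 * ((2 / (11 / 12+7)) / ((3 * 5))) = -50032 / 294975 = -0.17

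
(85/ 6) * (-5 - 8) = -1105/ 6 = -184.17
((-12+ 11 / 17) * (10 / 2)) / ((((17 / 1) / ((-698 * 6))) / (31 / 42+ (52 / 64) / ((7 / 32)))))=7409270 / 119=62262.77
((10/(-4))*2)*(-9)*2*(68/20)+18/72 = 1225/4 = 306.25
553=553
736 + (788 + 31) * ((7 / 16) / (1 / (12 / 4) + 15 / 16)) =62095 / 61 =1017.95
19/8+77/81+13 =16.33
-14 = -14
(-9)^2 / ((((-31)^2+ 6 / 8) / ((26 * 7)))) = 58968 / 3847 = 15.33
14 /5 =2.80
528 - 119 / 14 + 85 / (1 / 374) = 64619 / 2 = 32309.50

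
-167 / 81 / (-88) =167 / 7128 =0.02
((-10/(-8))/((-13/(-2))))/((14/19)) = 95/364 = 0.26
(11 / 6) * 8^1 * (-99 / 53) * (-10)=14520 / 53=273.96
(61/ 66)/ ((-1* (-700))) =61/ 46200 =0.00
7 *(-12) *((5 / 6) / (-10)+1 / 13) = 7 / 13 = 0.54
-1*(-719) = 719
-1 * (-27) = 27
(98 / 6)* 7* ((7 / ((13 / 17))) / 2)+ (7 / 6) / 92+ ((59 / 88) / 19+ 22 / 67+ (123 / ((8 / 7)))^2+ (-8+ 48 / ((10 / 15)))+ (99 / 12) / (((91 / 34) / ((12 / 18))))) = 68499028891229 / 5627189568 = 12172.87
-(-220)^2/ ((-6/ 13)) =314600/ 3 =104866.67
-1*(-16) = 16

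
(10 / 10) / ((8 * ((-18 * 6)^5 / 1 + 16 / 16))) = -1 / 117546246136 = -0.00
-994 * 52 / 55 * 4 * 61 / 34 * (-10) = 12611872 / 187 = 67443.17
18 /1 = 18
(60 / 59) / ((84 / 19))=95 / 413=0.23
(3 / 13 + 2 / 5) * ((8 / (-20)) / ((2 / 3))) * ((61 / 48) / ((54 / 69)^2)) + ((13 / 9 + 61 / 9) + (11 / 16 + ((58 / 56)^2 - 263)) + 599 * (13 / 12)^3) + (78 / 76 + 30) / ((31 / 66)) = 3487805248157 / 6078126600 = 573.83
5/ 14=0.36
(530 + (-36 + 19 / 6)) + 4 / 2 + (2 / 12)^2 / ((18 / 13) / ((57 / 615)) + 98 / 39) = 77462927 / 155184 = 499.17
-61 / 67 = -0.91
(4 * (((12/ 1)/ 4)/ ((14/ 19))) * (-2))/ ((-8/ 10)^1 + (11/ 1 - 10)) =-1140/ 7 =-162.86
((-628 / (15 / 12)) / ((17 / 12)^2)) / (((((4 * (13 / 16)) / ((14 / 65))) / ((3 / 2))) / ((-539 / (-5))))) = -16377596928 / 6105125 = -2682.60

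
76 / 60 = 19 / 15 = 1.27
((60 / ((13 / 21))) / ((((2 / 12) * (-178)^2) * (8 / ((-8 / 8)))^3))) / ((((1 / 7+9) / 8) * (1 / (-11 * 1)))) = 0.00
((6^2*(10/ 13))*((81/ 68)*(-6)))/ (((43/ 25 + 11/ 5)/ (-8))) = 4374000/ 10829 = 403.92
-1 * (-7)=7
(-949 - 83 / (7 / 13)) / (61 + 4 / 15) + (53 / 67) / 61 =-473056261 / 26291671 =-17.99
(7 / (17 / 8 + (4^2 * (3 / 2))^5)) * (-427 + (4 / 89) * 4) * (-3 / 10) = 0.00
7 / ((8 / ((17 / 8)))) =119 / 64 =1.86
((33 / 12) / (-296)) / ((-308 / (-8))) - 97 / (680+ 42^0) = -402649 / 2822064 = -0.14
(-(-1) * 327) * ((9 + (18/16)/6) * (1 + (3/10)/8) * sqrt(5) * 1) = 3989727 * sqrt(5)/1280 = 6969.77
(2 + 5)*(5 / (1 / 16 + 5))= 560 / 81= 6.91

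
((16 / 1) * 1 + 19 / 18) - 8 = 163 / 18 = 9.06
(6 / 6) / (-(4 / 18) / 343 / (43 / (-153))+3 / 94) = 1386406 / 47443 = 29.22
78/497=0.16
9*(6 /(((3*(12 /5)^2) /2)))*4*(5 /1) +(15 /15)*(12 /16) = 503 /4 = 125.75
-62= -62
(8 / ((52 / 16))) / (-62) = -16 / 403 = -0.04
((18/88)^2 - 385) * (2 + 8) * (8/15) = -2053.11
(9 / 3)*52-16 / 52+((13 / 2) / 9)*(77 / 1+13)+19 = 3116 / 13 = 239.69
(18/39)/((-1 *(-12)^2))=-1/312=-0.00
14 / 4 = 7 / 2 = 3.50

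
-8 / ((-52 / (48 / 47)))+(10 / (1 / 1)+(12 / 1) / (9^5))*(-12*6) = -961914640 / 1336257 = -719.86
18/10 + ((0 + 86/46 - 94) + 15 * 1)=-8663/115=-75.33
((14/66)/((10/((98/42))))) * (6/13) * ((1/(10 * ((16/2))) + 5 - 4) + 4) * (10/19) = 19649/326040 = 0.06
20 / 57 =0.35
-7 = -7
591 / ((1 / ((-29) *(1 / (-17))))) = 17139 / 17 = 1008.18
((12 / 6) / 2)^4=1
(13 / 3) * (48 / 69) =208 / 69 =3.01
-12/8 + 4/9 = -19/18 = -1.06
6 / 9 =2 / 3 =0.67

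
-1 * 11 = -11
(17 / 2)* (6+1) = 119 / 2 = 59.50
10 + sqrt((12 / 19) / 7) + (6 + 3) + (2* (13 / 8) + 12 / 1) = 2* sqrt(399) / 133 + 137 / 4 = 34.55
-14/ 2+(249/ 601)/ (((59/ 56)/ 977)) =13375075/ 35459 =377.20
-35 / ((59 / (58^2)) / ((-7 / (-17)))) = -824180 / 1003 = -821.71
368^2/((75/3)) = 5416.96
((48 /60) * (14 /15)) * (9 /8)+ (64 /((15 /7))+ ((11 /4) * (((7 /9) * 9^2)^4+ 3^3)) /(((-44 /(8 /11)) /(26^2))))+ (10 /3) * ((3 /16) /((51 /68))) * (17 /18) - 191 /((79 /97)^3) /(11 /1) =-7088015866850531143 /14643258300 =-484046359.19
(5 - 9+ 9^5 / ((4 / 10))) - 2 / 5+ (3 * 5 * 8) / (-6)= 1475981 / 10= 147598.10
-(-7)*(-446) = -3122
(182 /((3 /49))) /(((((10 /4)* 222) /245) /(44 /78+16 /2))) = 11227076 /999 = 11238.31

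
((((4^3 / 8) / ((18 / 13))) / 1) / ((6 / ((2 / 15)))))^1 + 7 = 2887 / 405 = 7.13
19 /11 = 1.73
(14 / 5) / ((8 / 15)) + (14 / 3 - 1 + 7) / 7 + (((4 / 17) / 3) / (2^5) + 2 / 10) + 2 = 42727 / 4760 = 8.98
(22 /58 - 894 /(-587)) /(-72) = -32383 /1225656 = -0.03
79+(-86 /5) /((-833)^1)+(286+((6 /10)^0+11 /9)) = 13766099 /37485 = 367.24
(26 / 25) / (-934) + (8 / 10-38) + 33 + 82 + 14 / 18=78.58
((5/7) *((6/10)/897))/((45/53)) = 53/94185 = 0.00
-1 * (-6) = 6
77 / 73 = 1.05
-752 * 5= -3760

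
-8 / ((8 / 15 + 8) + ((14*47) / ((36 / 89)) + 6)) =-720 / 147713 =-0.00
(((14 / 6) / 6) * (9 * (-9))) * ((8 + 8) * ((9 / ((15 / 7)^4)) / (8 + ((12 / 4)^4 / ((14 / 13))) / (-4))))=7529536 / 378125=19.91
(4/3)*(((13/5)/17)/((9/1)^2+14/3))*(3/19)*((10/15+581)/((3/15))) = 90740/83011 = 1.09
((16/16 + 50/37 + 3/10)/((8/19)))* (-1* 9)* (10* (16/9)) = -37278/37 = -1007.51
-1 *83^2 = -6889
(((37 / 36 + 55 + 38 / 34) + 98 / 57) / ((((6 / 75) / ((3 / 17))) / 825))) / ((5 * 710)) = 188231725 / 6237776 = 30.18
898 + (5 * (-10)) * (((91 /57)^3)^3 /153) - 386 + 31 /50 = 23837706670578190012451 /48588683958688036050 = 490.60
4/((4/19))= 19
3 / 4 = 0.75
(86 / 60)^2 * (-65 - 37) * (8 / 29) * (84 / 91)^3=-72421632 / 1592825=-45.47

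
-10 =-10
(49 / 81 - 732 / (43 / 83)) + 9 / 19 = -93432104 / 66177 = -1411.85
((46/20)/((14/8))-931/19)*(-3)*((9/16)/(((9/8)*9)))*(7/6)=1669/180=9.27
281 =281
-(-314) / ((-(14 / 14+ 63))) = -4.91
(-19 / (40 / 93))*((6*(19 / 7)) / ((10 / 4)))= -100719 / 350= -287.77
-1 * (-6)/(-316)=-0.02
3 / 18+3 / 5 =23 / 30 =0.77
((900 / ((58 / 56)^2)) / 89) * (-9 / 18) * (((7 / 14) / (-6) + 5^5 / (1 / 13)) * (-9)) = 128992235400 / 74849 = 1723366.18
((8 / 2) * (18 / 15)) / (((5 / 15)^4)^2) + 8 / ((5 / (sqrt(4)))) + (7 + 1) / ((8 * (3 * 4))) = 377953 / 12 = 31496.08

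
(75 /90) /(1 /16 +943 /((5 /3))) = 200 /135807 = 0.00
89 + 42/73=6539/73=89.58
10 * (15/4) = 75/2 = 37.50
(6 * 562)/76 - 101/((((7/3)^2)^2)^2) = 4847136684/109531219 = 44.25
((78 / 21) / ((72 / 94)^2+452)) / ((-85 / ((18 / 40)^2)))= -2326077 / 118971916000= -0.00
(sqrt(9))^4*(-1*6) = -486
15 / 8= 1.88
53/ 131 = 0.40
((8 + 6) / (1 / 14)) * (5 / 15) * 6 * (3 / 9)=392 / 3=130.67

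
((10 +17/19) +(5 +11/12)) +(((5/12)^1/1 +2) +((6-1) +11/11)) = 1438/57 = 25.23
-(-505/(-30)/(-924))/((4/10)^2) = 0.11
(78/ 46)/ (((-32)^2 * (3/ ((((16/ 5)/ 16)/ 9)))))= 13/ 1059840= 0.00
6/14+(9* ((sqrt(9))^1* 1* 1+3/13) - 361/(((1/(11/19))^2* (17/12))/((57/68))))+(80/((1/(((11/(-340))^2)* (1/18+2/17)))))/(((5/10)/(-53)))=-877720639/20118735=-43.63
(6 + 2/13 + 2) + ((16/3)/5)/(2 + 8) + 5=12929/975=13.26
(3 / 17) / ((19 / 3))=0.03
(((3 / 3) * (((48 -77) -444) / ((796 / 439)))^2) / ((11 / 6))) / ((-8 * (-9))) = 3919752419 / 7603392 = 515.53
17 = 17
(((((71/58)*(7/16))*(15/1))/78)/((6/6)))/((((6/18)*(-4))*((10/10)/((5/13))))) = -37275/1254656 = -0.03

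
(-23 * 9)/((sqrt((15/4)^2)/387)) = -106812/5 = -21362.40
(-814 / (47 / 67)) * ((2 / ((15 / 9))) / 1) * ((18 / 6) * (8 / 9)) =-872608 / 235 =-3713.23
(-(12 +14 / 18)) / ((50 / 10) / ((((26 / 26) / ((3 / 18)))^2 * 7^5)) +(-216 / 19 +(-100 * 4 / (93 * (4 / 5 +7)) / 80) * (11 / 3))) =177593854620 / 158356850933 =1.12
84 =84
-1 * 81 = -81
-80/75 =-16/15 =-1.07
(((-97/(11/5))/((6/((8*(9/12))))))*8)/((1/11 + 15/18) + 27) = -240/19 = -12.63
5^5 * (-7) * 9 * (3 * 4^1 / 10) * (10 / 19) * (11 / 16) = -85485.20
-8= -8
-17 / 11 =-1.55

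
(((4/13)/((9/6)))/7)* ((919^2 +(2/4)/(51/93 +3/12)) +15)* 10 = 6689046880/27027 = 247494.98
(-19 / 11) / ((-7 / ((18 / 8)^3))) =13851 / 4928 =2.81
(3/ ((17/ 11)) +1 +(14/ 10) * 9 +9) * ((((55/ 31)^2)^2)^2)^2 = 2925144546368760005065917968750/ 12366193069702149485084177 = 236543.66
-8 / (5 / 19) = -30.40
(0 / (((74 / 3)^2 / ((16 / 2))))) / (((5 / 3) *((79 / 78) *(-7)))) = 0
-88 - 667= -755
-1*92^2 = -8464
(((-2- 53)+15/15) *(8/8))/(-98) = 27/49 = 0.55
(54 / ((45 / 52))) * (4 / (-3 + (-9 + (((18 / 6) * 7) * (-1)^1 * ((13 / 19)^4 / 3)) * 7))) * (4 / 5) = -650562432 / 74083525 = -8.78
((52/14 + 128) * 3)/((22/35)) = 6915/11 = 628.64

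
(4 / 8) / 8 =1 / 16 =0.06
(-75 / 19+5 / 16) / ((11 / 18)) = -5.95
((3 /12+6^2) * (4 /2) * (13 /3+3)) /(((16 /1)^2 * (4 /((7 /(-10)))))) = -2233 /6144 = -0.36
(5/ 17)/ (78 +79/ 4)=0.00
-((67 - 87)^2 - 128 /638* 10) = -126960 /319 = -397.99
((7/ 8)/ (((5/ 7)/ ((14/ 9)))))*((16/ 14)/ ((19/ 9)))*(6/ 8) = 147/ 190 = 0.77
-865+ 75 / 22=-18955 / 22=-861.59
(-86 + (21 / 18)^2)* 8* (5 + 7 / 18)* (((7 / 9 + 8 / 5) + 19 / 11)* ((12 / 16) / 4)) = -3412363 / 1215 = -2808.53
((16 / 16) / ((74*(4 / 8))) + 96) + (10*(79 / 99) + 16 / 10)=1934189 / 18315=105.61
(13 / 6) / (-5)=-13 / 30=-0.43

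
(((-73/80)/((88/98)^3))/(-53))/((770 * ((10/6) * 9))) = 0.00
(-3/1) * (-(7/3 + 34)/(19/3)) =327/19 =17.21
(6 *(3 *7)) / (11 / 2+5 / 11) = 2772 / 131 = 21.16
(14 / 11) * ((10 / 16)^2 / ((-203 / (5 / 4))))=-125 / 40832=-0.00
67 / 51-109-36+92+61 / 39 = -50.12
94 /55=1.71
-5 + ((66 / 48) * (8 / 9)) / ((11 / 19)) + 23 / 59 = -1327 / 531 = -2.50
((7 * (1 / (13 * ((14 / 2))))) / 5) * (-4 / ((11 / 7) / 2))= -56 / 715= -0.08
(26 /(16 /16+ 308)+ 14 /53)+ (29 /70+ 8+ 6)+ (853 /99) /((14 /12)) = 93096981 /4203430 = 22.15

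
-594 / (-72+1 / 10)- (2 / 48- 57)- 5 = 60.22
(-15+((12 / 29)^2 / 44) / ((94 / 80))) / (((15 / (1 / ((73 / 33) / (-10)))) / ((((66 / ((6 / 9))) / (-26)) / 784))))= -645530985 / 29408720432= -0.02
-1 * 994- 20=-1014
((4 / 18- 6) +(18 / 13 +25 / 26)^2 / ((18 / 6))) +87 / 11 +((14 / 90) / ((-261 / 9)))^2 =50226166889 / 12663693900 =3.97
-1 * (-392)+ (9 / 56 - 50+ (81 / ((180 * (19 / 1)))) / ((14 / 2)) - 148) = 1032953 / 5320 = 194.16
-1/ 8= -0.12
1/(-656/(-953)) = 953/656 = 1.45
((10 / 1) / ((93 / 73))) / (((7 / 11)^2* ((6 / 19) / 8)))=6713080 / 13671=491.05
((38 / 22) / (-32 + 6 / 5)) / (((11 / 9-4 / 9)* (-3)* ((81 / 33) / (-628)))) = -29830 / 4851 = -6.15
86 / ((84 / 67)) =2881 / 42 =68.60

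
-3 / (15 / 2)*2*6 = -24 / 5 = -4.80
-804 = -804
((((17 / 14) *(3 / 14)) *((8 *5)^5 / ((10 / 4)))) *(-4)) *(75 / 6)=-26112000000 / 49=-532897959.18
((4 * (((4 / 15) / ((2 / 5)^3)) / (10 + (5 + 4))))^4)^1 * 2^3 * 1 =50000000 / 10556001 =4.74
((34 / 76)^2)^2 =83521 / 2085136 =0.04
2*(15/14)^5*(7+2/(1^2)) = 6834375/268912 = 25.41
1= 1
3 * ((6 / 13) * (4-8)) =-72 / 13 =-5.54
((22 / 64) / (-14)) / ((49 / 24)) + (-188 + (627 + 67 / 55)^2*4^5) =3354518904565999 / 8300600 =404129689.97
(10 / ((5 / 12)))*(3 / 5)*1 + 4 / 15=44 / 3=14.67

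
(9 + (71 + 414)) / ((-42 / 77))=-905.67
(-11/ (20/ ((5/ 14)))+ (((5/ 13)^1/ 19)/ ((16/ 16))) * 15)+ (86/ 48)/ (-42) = 16073/ 248976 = 0.06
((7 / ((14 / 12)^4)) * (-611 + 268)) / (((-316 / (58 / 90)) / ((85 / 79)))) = 17748 / 6241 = 2.84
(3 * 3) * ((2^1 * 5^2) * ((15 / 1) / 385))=1350 / 77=17.53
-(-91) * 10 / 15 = 182 / 3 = 60.67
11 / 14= 0.79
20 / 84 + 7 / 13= 212 / 273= 0.78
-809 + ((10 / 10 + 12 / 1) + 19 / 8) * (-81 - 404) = -66127 / 8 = -8265.88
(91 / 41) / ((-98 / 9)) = -117 / 574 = -0.20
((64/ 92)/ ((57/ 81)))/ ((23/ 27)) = 11664/ 10051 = 1.16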